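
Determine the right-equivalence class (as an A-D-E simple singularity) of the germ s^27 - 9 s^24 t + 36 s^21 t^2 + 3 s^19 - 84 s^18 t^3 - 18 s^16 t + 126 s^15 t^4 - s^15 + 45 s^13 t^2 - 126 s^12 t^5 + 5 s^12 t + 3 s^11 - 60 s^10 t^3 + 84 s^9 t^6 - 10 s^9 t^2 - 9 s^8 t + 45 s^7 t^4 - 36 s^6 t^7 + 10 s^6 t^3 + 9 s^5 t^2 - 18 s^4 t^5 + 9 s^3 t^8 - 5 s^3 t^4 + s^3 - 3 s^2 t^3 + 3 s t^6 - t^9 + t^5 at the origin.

E_8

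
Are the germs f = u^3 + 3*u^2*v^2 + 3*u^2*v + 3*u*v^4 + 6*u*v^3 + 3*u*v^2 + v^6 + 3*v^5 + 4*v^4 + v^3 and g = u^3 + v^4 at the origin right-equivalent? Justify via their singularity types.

Yes.

The Hessian of f at 0 has rank 0. Corank 2; j^3 = (u + v)^3 is a perfect cube, so E-series; the 4-jet and mu = 6 give E_6. The Hessian of g at 0 has rank 0. Corank 2; j^3 = u^3 is a perfect cube, so E-series; the 4-jet and mu = 6 give E_6. Both have type E_6, hence right-equivalent.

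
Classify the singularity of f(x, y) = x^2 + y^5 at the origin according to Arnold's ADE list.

A4

The Hessian of f at 0 is [[2, 0], [0, 0]] with rank 1, so corank 1. A Groebner basis of the Jacobian ideal J(f) in C{x,y} is {y^4, x}; counting standard monomials gives mu = 4. Corank 1: A-series; mu = 4 gives A_4.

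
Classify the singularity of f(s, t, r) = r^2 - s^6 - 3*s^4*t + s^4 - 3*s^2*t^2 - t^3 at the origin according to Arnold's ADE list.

E6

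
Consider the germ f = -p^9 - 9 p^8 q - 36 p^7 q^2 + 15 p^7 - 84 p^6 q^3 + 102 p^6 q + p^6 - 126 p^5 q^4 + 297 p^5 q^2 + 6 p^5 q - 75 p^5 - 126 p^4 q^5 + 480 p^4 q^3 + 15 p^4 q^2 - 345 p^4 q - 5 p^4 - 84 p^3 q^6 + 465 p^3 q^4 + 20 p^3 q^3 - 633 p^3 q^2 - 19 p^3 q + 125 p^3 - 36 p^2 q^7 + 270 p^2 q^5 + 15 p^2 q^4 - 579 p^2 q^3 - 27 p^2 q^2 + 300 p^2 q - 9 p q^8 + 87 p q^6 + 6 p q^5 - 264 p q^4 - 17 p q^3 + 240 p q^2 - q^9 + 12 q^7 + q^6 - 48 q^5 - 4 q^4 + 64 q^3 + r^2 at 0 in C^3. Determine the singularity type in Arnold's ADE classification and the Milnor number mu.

Type E_7, Milnor number mu = 7.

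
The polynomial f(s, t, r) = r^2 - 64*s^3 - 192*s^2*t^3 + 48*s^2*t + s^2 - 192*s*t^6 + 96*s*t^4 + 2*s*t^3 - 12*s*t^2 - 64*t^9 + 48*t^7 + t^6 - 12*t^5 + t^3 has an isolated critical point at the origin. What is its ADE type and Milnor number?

The Hessian of f at 0 is [[2, 0, 0], [0, 0, 0], [0, 0, 2]] with rank 2, so corank 1. A Groebner basis of the Jacobian ideal J(f) in C{s,t,r} is {t^2, s, r}; counting standard monomials gives mu = 2. Corank 1: A-series; mu = 2 gives A_2.

Type A_{2}, Milnor number mu = 2.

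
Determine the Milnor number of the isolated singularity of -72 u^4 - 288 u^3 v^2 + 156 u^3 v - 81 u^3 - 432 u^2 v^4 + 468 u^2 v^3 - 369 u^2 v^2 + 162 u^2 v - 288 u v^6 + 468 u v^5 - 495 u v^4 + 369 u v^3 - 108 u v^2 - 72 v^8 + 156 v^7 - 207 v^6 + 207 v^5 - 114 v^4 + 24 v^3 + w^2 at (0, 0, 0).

7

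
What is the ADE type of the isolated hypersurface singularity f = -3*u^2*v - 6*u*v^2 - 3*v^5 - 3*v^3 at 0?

D6

The Hessian of f at 0 is [[0, 0], [0, 0]] with rank 0, so corank 2. A Groebner basis of the Jacobian ideal J(f) in C{u,v} is {u^2/5 + v^4 - v^2/5, u^3 + v^3, u*v + v^2}; counting standard monomials gives mu = 6. Corank 2; j^3 = -3*v*(u + v)^2 has shape L^2 M (L != M), so D-series; mu = 6 gives D_6.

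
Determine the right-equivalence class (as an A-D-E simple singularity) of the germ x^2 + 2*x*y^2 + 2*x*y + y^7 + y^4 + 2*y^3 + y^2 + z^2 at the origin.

A_{6}

The Hessian of f at 0 has rank 2. Corank 1: A-series; mu = 6 gives A_6.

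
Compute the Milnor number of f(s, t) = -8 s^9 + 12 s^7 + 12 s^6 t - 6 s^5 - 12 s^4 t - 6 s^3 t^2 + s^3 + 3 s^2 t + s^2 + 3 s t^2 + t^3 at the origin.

2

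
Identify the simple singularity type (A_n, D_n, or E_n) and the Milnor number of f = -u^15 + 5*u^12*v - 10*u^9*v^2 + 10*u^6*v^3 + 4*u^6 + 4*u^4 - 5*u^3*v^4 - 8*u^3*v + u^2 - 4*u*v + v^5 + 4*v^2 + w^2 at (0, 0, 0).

Type A_4, Milnor number mu = 4.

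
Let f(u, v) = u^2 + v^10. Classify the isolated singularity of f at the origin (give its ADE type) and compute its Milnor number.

The Hessian of f at 0 is [[2, 0], [0, 0]] with rank 1, so corank 1. A Groebner basis of the Jacobian ideal J(f) in C{u,v} is {v^9, u}; counting standard monomials gives mu = 9. Corank 1: A-series; mu = 9 gives A_9.

Type A9, Milnor number mu = 9.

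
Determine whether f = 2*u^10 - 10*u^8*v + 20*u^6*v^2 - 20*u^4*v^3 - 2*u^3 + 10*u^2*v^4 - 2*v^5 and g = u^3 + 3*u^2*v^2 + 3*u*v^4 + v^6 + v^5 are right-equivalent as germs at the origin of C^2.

Yes.

The Hessian of f at 0 has rank 0. Corank 2; j^3 = -2*u^3 is a perfect cube, so E-series; the 5-jet and mu = 8 give E_8. The Hessian of g at 0 has rank 0. Corank 2; j^3 = u^3 is a perfect cube, so E-series; the 5-jet and mu = 8 give E_8. Both have type E_8, hence right-equivalent.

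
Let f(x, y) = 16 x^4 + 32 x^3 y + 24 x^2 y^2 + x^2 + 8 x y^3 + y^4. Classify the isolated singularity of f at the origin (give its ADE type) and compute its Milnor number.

Type A_3, Milnor number mu = 3.

The Hessian of f at 0 is [[2, 0], [0, 0]] with rank 1, so corank 1. A Groebner basis of the Jacobian ideal J(f) in C{x,y} is {y^3, x}; counting standard monomials gives mu = 3. Corank 1: A-series; mu = 3 gives A_3.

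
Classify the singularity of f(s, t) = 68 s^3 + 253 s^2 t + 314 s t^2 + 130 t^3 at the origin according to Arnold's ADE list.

The Hessian of f at 0 has rank 0. Corank 2; j^3 = (4*s + 5*t)*(17*s^2 + 42*s*t + 26*t^2) splits into three distinct lines over C (the quadratic factor has nonzero discriminant), so D_4.

D_4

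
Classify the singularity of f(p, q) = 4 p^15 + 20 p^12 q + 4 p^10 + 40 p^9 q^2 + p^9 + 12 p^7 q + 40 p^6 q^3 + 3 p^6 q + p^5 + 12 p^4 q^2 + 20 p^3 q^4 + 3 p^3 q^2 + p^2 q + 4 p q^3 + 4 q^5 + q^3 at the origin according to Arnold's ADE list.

The Hessian of f at 0 is [[0, 0], [0, 0]] with rank 0, so corank 2. A Groebner basis of the Jacobian ideal J(f) in C{p,q} is {q^3, p^2 + 3*q^2, p*q}; counting standard monomials gives mu = 4. Corank 2; j^3 = q*(p^2 + q^2) splits into three distinct lines over C (the quadratic factor has nonzero discriminant), so D_4.

D_4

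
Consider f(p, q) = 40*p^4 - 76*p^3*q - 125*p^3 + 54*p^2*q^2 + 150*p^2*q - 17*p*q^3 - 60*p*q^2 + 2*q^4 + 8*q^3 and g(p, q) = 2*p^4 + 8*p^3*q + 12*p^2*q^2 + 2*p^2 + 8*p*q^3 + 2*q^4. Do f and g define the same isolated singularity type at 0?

No.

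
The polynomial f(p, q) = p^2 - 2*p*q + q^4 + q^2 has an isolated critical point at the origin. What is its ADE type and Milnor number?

The Hessian of f at 0 has rank 1. Corank 1: A-series; mu = 3 gives A_3.

Type A_{3}, Milnor number mu = 3.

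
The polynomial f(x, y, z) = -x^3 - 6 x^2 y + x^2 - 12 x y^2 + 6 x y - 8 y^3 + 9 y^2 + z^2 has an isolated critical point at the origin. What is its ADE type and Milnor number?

The Hessian of f at 0 is [[2, 6, 0], [6, 18, 0], [0, 0, 2]] with rank 2, so corank 1. A Groebner basis of the Jacobian ideal J(f) in C{x,y,z} is {y^2, x + 3*y, z}; counting standard monomials gives mu = 2. Corank 1: A-series; mu = 2 gives A_2.

Type A_2, Milnor number mu = 2.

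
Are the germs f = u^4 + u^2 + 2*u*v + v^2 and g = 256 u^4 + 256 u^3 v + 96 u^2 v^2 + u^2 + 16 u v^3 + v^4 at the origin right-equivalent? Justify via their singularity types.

Yes.

The Hessian of f at 0 has rank 1. Corank 1: A-series; mu = 3 gives A_3. The Hessian of g at 0 has rank 1. Corank 1: A-series; mu = 3 gives A_3. Both have type A_3, hence right-equivalent.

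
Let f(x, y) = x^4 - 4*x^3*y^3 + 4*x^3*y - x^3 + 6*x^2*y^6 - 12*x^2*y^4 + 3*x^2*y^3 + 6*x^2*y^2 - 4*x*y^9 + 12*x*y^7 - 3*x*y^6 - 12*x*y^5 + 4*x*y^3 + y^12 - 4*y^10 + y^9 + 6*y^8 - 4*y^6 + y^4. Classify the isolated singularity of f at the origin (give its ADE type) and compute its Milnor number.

The Hessian of f at 0 is [[0, 0], [0, 0]] with rank 0, so corank 2. A Groebner basis of the Jacobian ideal J(f) in C{x,y} is {y^4, x*y^2 + y^3/3, x^2}; counting standard monomials gives mu = 6. Corank 2; j^3 = -x^3 is a perfect cube, so E-series; the 4-jet and mu = 6 give E_6.

Type E_6, Milnor number mu = 6.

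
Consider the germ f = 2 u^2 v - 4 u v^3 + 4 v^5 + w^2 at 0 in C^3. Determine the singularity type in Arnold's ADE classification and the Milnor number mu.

Type D6, Milnor number mu = 6.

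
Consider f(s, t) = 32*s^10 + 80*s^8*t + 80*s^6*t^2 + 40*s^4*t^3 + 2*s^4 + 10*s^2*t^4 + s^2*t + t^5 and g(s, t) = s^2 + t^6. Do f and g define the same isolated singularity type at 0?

No.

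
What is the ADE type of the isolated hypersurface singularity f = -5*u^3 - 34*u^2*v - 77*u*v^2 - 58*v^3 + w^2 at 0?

D_{4}

The Hessian of f at 0 has rank 1. Corank 2; j^3 = -(u + 2*v)*(5*u^2 + 24*u*v + 29*v^2) splits into three distinct lines over C (the quadratic factor has nonzero discriminant), so D_4.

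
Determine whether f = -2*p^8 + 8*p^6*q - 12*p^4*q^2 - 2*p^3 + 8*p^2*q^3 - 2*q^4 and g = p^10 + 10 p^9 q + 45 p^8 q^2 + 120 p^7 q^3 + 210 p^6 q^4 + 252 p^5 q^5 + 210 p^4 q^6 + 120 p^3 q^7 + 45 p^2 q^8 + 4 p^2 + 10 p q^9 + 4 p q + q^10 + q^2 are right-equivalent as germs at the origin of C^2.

The Hessian of f at 0 has rank 0. Corank 2; j^3 = -2*p^3 is a perfect cube, so E-series; the 4-jet and mu = 6 give E_6. The Hessian of g at 0 has rank 1. Corank 1: A-series; mu = 9 gives A_9. f is E_6 but g is A_9, hence not right-equivalent.

No.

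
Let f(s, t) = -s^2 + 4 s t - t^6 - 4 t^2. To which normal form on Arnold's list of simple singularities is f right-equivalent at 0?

The Hessian of f at 0 is [[-2, 4], [4, -8]] with rank 1, so corank 1. A Groebner basis of the Jacobian ideal J(f) in C{s,t} is {t^5, s - 2*t}; counting standard monomials gives mu = 5. Corank 1: A-series; mu = 5 gives A_5.

A_{5}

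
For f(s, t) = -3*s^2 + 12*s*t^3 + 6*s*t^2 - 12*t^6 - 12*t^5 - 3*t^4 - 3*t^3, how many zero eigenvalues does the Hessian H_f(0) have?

1

Hessian at 0 has rank 1.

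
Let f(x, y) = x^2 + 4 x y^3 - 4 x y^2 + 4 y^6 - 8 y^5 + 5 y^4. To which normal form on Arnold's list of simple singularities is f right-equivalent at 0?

A_3

The Hessian of f at 0 has rank 1. Corank 1: A-series; mu = 3 gives A_3.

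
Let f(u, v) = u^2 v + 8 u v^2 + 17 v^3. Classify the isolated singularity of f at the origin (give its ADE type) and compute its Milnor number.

Type D4, Milnor number mu = 4.

The Hessian of f at 0 has rank 0. Corank 2; j^3 = v*(u^2 + 8*u*v + 17*v^2) splits into three distinct lines over C (the quadratic factor has nonzero discriminant), so D_4.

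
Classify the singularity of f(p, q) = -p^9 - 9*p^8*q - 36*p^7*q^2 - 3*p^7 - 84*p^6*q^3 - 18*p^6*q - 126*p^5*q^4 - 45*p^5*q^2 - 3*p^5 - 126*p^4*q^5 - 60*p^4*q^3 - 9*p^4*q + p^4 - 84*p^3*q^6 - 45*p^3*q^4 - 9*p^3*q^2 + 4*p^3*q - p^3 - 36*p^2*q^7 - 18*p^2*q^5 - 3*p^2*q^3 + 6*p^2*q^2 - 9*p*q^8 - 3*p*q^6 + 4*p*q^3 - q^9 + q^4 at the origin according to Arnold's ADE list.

E_6

The Hessian of f at 0 is [[0, 0], [0, 0]] with rank 0, so corank 2. A Groebner basis of the Jacobian ideal J(f) in C{p,q} is {q^4, p*q^2 + q^3/3, p^2}; counting standard monomials gives mu = 6. Corank 2; j^3 = -p^3 is a perfect cube, so E-series; the 4-jet and mu = 6 give E_6.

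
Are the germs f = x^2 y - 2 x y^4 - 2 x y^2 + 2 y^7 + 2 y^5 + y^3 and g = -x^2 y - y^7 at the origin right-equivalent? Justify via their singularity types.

The Hessian of f at 0 has rank 0. Corank 2; j^3 = y*(x - y)^2 has shape L^2 M (L != M), so D-series; mu = 8 gives D_8. The Hessian of g at 0 has rank 0. Corank 2; j^3 = -x^2*y has shape L^2 M (L != M), so D-series; mu = 8 gives D_8. Both have type D_8, hence right-equivalent.

Yes.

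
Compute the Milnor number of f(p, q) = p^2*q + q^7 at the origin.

The Hessian of f at 0 has rank 0. Corank 2; j^3 = p^2*q has shape L^2 M (L != M), so D-series; mu = 8 gives D_8.

8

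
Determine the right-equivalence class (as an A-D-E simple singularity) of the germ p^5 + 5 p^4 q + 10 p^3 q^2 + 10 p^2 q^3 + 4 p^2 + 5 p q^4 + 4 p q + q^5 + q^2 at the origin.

The Hessian of f at 0 is [[8, 4], [4, 2]] with rank 1, so corank 1. A Groebner basis of the Jacobian ideal J(f) in C{p,q} is {q^4, p + q/2}; counting standard monomials gives mu = 4. Corank 1: A-series; mu = 4 gives A_4.

A_{4}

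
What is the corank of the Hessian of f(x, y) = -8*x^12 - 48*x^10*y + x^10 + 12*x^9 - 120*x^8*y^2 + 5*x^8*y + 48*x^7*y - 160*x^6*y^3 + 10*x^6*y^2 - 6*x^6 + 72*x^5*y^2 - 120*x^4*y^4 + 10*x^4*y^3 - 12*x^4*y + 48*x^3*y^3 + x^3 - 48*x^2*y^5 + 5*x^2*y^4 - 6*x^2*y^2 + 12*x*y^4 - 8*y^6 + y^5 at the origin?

2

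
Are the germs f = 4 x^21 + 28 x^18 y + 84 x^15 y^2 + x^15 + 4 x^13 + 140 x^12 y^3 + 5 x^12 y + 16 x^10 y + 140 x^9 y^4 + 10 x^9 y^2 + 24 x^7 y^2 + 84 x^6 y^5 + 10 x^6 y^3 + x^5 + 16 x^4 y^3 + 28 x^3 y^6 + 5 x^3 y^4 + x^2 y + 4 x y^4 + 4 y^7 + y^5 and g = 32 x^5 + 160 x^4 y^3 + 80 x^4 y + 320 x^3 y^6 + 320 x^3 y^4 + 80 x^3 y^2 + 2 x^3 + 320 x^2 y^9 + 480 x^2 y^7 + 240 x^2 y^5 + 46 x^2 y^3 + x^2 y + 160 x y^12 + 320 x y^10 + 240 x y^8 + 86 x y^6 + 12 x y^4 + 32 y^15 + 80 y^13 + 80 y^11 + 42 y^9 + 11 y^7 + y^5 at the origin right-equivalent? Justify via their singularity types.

Yes.

The Hessian of f at 0 is [[0, 0], [0, 0]] with rank 0, so corank 2. A Groebner basis of the Jacobian ideal J(f) in C{x,y} is {x*y/2 + y^4, x*y^2, x^2 - 5*x*y/2}; counting standard monomials gives mu = 6. Corank 2; j^3 = x^2*y has shape L^2 M (L != M), so D-series; mu = 6 gives D_6. The Hessian of g at 0 is [[0, 0], [0, 0]] with rank 0, so corank 2. A Groebner basis of the Jacobian ideal J(g) in C{x,y} is {-x*y/9 + y^4, x*y^2, x^2 + 5*x*y/9}; counting standard monomials gives mu = 6. Corank 2; j^3 = x^2*(2*x + y) has shape L^2 M (L != M), so D-series; mu = 6 gives D_6. Both have type D_6, hence right-equivalent.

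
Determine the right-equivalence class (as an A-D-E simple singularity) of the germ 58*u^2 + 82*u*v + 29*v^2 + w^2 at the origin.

A_1

The Hessian of f at 0 is [[116, 82, 0], [82, 58, 0], [0, 0, 2]] with rank 3, so corank 0. A Groebner basis of the Jacobian ideal J(f) in C{u,v,w} is {u, v, w}; counting standard monomials gives mu = 1. Corank 0: nondegenerate Morse point, so A_1.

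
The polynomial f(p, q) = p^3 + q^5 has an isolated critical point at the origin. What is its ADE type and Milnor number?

The Hessian of f at 0 has rank 0. Corank 2; j^3 = p^3 is a perfect cube, so E-series; the 5-jet and mu = 8 give E_8.

Type E8, Milnor number mu = 8.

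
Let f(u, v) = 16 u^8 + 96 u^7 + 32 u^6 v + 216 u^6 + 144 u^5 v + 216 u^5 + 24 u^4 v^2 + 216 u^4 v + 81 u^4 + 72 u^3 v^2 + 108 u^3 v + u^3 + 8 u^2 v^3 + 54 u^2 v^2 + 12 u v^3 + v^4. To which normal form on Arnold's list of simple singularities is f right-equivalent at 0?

E_6

The Hessian of f at 0 has rank 0. Corank 2; j^3 = u^3 is a perfect cube, so E-series; the 4-jet and mu = 6 give E_6.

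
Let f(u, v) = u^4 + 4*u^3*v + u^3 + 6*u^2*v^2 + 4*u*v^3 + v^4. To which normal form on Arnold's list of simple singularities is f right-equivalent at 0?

E6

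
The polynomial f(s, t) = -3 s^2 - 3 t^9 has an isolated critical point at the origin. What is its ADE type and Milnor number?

Type A_8, Milnor number mu = 8.

The Hessian of f at 0 is [[-6, 0], [0, 0]] with rank 1, so corank 1. A Groebner basis of the Jacobian ideal J(f) in C{s,t} is {t^8, s}; counting standard monomials gives mu = 8. Corank 1: A-series; mu = 8 gives A_8.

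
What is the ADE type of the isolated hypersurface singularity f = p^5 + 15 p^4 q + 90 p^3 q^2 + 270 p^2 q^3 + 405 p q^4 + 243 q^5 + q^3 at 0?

The Hessian of f at 0 is [[0, 0], [0, 0]] with rank 0, so corank 2. A Groebner basis of the Jacobian ideal J(f) in C{p,q} is {p^4 + 12*p^3*q, q^2}; counting standard monomials gives mu = 8. Corank 2; j^3 = q^3 is a perfect cube, so E-series; the 5-jet and mu = 8 give E_8.

E_{8}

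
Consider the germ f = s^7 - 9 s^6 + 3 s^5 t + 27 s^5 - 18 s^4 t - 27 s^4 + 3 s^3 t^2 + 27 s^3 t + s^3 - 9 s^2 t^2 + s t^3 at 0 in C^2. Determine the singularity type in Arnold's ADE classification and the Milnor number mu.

Type E7, Milnor number mu = 7.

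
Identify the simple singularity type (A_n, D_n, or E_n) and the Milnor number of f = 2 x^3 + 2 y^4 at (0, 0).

Type E_{6}, Milnor number mu = 6.

The Hessian of f at 0 is [[0, 0], [0, 0]] with rank 0, so corank 2. A Groebner basis of the Jacobian ideal J(f) in C{x,y} is {y^3, x^2}; counting standard monomials gives mu = 6. Corank 2; j^3 = 2*x^3 is a perfect cube, so E-series; the 4-jet and mu = 6 give E_6.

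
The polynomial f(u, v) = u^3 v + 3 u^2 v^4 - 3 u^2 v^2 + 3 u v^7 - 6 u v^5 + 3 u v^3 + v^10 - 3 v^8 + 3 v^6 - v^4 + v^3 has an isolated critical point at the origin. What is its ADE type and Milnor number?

Type E7, Milnor number mu = 7.

The Hessian of f at 0 is [[0, 0], [0, 0]] with rank 0, so corank 2. A Groebner basis of the Jacobian ideal J(f) in C{u,v} is {u^3 - 3*u*v^2 + 3*v^2, u^2*v - 2*u*v^2, v^3}; counting standard monomials gives mu = 7. Corank 2; j^3 = v^3 is a perfect cube, so E-series; the 4-jet and mu = 7 give E_7.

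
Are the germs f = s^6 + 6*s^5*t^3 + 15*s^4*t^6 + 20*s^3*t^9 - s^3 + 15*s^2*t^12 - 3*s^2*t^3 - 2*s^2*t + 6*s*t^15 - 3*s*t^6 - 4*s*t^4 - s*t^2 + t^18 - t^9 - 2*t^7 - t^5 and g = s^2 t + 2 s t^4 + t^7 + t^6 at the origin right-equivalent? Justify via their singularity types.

Yes.

The Hessian of f at 0 has rank 0. Corank 2; j^3 = -s*(s + t)^2 has shape L^2 M (L != M), so D-series; mu = 7 gives D_7. The Hessian of g at 0 has rank 0. Corank 2; j^3 = s^2*t has shape L^2 M (L != M), so D-series; mu = 7 gives D_7. Both have type D_7, hence right-equivalent.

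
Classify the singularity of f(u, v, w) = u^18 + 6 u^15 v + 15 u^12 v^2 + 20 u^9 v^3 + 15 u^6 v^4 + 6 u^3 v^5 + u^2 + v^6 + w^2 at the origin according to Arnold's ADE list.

A5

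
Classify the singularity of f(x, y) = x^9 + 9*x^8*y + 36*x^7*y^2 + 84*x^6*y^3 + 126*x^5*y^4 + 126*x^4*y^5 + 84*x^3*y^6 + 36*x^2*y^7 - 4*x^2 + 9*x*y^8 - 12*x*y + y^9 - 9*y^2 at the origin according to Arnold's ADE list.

A_{8}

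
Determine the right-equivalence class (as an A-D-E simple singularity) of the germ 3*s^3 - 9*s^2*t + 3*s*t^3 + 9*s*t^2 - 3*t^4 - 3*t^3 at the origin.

E_{7}

The Hessian of f at 0 is [[0, 0], [0, 0]] with rank 0, so corank 2. A Groebner basis of the Jacobian ideal J(f) in C{s,t} is {s^3 - 3*s^2*t - 6*s^2 + 12*s*t - 6*t^2, 3*s^2 + s*t^2 - 6*s*t + 3*t^2, 3*s^2 - 6*s*t + t^3 + 3*t^2}; counting standard monomials gives mu = 7. Corank 2; j^3 = 3*(s - t)^3 is a perfect cube, so E-series; the 4-jet and mu = 7 give E_7.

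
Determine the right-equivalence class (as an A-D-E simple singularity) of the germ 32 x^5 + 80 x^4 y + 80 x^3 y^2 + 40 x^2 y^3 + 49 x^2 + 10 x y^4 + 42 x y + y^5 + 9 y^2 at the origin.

The Hessian of f at 0 has rank 1. Corank 1: A-series; mu = 4 gives A_4.

A_4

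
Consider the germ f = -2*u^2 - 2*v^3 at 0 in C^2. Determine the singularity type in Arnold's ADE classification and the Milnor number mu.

Type A_2, Milnor number mu = 2.

The Hessian of f at 0 is [[-4, 0], [0, 0]] with rank 1, so corank 1. A Groebner basis of the Jacobian ideal J(f) in C{u,v} is {v^2, u}; counting standard monomials gives mu = 2. Corank 1: A-series; mu = 2 gives A_2.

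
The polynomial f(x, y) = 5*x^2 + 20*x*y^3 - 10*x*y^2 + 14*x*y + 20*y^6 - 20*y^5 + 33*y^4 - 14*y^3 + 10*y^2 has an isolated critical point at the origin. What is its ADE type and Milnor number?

The Hessian of f at 0 is [[10, 14], [14, 20]] with rank 2, so corank 0. A Groebner basis of the Jacobian ideal J(f) in C{x,y} is {x, y}; counting standard monomials gives mu = 1. Corank 0: nondegenerate Morse point, so A_1.

Type A_1, Milnor number mu = 1.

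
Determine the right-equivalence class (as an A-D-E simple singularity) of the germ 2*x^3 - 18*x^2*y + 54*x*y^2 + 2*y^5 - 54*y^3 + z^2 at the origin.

The Hessian of f at 0 is [[0, 0, 0], [0, 0, 0], [0, 0, 2]] with rank 1, so corank 2. A Groebner basis of the Jacobian ideal J(f) in C{x,y,z} is {y^4, x^2 - 6*x*y + 9*y^2, z}; counting standard monomials gives mu = 8. Corank 2; j^3 = 2*(x - 3*y)^3 is a perfect cube, so E-series; the 5-jet and mu = 8 give E_8.

E_{8}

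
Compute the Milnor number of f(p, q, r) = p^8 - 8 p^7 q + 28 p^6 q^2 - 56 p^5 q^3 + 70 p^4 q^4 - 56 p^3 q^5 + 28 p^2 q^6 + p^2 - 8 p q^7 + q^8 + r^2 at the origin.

7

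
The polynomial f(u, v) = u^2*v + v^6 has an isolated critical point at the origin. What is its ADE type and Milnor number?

Type D_7, Milnor number mu = 7.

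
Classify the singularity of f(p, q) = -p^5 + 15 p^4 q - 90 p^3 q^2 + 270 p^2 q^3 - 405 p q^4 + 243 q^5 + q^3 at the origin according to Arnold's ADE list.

The Hessian of f at 0 is [[0, 0], [0, 0]] with rank 0, so corank 2. A Groebner basis of the Jacobian ideal J(f) in C{p,q} is {p^4 - 12*p^3*q, q^2}; counting standard monomials gives mu = 8. Corank 2; j^3 = q^3 is a perfect cube, so E-series; the 5-jet and mu = 8 give E_8.

E_8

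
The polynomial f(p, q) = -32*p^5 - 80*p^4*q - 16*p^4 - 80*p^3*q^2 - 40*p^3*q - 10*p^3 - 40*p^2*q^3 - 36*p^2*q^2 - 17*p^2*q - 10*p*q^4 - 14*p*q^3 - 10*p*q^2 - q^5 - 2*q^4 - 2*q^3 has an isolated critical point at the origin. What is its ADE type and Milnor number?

The Hessian of f at 0 has rank 0. Corank 2; j^3 = -(2*p + q)*(5*p^2 + 6*p*q + 2*q^2) splits into three distinct lines over C (the quadratic factor has nonzero discriminant), so D_4.

Type D4, Milnor number mu = 4.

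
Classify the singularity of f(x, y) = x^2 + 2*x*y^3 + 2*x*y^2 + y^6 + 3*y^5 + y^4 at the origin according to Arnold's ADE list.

The Hessian of f at 0 is [[2, 0], [0, 0]] with rank 1, so corank 1. A Groebner basis of the Jacobian ideal J(f) in C{x,y} is {x + y^3 + y^2, x^2, x*y - x - y^2}; counting standard monomials gives mu = 4. Corank 1: A-series; mu = 4 gives A_4.

A_{4}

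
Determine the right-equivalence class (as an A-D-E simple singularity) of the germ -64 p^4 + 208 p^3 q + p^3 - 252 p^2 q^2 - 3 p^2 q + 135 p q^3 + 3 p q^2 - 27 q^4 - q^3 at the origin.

E7

The Hessian of f at 0 has rank 0. Corank 2; j^3 = (p - q)^3 is a perfect cube, so E-series; the 4-jet and mu = 7 give E_7.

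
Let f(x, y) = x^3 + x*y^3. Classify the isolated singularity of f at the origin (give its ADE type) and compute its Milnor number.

Type E_{7}, Milnor number mu = 7.

The Hessian of f at 0 is [[0, 0], [0, 0]] with rank 0, so corank 2. A Groebner basis of the Jacobian ideal J(f) in C{x,y} is {x^3, x*y^2, 3*x^2 + y^3}; counting standard monomials gives mu = 7. Corank 2; j^3 = x^3 is a perfect cube, so E-series; the 4-jet and mu = 7 give E_7.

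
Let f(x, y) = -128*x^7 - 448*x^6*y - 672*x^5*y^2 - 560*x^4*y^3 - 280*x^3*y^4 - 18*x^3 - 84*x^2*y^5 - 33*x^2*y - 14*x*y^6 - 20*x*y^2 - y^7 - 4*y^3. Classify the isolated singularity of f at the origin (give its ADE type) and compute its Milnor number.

The Hessian of f at 0 has rank 0. Corank 2; j^3 = -(2*x + y)*(3*x + 2*y)^2 has shape L^2 M (L != M), so D-series; mu = 8 gives D_8.

Type D_8, Milnor number mu = 8.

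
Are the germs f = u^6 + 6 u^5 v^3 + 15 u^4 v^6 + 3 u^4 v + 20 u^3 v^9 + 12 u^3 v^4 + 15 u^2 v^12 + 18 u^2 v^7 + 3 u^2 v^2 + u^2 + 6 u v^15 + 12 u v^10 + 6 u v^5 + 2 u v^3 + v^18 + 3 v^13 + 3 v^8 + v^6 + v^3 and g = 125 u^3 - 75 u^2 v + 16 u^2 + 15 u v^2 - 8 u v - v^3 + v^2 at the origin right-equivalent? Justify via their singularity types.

Yes.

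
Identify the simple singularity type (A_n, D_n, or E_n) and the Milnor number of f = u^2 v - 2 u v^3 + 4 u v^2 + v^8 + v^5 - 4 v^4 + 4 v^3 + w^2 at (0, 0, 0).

The Hessian of f at 0 has rank 1. Corank 2; j^3 = v*(u + 2*v)^2 has shape L^2 M (L != M), so D-series; mu = 9 gives D_9.

Type D_9, Milnor number mu = 9.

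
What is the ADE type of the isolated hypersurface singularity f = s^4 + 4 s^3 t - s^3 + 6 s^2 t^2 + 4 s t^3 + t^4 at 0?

The Hessian of f at 0 has rank 0. Corank 2; j^3 = -s^3 is a perfect cube, so E-series; the 4-jet and mu = 6 give E_6.

E6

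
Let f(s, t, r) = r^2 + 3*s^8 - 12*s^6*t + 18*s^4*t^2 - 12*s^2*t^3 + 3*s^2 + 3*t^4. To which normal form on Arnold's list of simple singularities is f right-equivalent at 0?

A3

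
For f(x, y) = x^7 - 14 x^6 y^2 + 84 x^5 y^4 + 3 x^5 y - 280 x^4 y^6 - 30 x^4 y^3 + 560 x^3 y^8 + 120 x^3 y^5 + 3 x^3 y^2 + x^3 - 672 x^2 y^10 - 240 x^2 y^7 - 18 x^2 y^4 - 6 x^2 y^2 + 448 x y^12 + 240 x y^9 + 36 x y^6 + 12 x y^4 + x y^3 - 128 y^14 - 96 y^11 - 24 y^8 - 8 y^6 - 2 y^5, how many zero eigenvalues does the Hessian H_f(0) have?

Hessian at 0 has rank 0.

2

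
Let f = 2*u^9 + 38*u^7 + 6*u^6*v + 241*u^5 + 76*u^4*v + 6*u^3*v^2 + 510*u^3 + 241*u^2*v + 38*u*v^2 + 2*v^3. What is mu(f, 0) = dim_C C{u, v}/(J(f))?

The Hessian of f at 0 has rank 0. Corank 2; j^3 = (6*u + v)*(85*u^2 + 26*u*v + 2*v^2) splits into three distinct lines over C (the quadratic factor has nonzero discriminant), so D_4.

4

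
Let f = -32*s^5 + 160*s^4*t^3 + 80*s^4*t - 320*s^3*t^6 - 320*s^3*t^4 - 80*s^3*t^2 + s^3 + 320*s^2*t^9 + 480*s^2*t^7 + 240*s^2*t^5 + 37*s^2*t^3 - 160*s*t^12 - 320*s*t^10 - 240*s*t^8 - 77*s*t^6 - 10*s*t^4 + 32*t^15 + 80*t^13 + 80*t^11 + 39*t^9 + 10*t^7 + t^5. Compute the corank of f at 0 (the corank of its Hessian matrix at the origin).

Hessian at 0 has rank 0.

2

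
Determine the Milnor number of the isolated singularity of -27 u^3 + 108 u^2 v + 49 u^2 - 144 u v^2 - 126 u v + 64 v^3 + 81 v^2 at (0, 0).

The Hessian of f at 0 is [[98, -126], [-126, 162]] with rank 1, so corank 1. A Groebner basis of the Jacobian ideal J(f) in C{u,v} is {v^2, u - 9*v/7}; counting standard monomials gives mu = 2. Corank 1: A-series; mu = 2 gives A_2.

2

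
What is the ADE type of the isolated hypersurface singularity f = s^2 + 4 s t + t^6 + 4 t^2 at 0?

A5

The Hessian of f at 0 is [[2, 4], [4, 8]] with rank 1, so corank 1. A Groebner basis of the Jacobian ideal J(f) in C{s,t} is {t^5, s + 2*t}; counting standard monomials gives mu = 5. Corank 1: A-series; mu = 5 gives A_5.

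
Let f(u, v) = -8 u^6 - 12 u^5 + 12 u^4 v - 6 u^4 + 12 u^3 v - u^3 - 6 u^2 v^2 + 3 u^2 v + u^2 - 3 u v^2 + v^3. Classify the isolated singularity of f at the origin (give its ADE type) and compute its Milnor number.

The Hessian of f at 0 has rank 1. Corank 1: A-series; mu = 2 gives A_2.

Type A_2, Milnor number mu = 2.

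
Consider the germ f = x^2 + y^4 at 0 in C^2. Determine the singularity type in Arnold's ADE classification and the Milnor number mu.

Type A3, Milnor number mu = 3.

The Hessian of f at 0 is [[2, 0], [0, 0]] with rank 1, so corank 1. A Groebner basis of the Jacobian ideal J(f) in C{x,y} is {y^3, x}; counting standard monomials gives mu = 3. Corank 1: A-series; mu = 3 gives A_3.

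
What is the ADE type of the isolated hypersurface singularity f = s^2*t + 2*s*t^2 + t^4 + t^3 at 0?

D_5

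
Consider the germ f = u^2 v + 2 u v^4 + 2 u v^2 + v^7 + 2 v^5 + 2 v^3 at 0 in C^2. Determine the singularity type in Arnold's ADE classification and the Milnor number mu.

Type D_4, Milnor number mu = 4.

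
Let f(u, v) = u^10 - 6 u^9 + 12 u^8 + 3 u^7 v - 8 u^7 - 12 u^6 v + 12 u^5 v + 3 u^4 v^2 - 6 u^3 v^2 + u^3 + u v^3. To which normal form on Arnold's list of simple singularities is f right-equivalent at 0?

The Hessian of f at 0 has rank 0. Corank 2; j^3 = u^3 is a perfect cube, so E-series; the 4-jet and mu = 7 give E_7.

E_{7}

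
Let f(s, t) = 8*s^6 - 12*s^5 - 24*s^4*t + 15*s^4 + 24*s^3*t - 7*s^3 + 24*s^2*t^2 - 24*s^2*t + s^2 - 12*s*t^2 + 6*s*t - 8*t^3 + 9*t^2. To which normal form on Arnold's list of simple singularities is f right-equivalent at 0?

The Hessian of f at 0 is [[2, 6], [6, 18]] with rank 1, so corank 1. A Groebner basis of the Jacobian ideal J(f) in C{s,t} is {t^2, s + 3*t}; counting standard monomials gives mu = 2. Corank 1: A-series; mu = 2 gives A_2.

A2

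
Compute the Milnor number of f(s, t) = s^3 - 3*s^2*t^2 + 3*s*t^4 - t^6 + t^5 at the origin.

The Hessian of f at 0 is [[0, 0], [0, 0]] with rank 0, so corank 2. A Groebner basis of the Jacobian ideal J(f) in C{s,t} is {t^4, s^3, -s^2/2 + s*t^2}; counting standard monomials gives mu = 8. Corank 2; j^3 = s^3 is a perfect cube, so E-series; the 5-jet and mu = 8 give E_8.

8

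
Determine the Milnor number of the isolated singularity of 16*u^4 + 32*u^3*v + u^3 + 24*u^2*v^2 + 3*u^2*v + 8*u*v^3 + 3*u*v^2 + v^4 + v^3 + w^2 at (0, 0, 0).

The Hessian of f at 0 has rank 1. Corank 2; j^3 = (u + v)^3 is a perfect cube, so E-series; the 4-jet and mu = 6 give E_6.

6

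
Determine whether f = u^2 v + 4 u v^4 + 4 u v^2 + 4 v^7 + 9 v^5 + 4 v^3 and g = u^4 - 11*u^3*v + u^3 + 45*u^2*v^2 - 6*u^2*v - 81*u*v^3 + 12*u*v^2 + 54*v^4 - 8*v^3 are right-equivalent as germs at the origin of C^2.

No.

The Hessian of f at 0 has rank 0. Corank 2; j^3 = v*(u + 2*v)^2 has shape L^2 M (L != M), so D-series; mu = 6 gives D_6. The Hessian of g at 0 has rank 0. Corank 2; j^3 = (u - 2*v)^3 is a perfect cube, so E-series; the 4-jet and mu = 7 give E_7. f is D_6 but g is E_7, hence not right-equivalent.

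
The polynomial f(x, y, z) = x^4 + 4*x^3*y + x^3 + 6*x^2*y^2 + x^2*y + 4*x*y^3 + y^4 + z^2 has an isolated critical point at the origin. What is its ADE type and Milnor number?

Type D_{5}, Milnor number mu = 5.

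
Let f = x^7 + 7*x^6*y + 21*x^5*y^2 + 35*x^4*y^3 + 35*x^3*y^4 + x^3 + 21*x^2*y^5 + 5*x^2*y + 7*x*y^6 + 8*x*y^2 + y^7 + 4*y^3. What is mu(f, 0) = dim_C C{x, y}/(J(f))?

8

The Hessian of f at 0 is [[0, 0], [0, 0]] with rank 0, so corank 2. A Groebner basis of the Jacobian ideal J(f) in C{x,y} is {x*y/7 + y^6 + 2*y^2/7, x*y^2 + 2*y^3, x^2 + 3*x*y + 2*y^2}; counting standard monomials gives mu = 8. Corank 2; j^3 = (x + y)*(x + 2*y)^2 has shape L^2 M (L != M), so D-series; mu = 8 gives D_8.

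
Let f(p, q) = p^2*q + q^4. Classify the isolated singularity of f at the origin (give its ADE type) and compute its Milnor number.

Type D_5, Milnor number mu = 5.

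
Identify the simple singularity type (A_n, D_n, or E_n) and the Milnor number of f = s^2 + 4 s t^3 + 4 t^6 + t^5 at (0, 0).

Type A_{4}, Milnor number mu = 4.

The Hessian of f at 0 is [[2, 0], [0, 0]] with rank 1, so corank 1. A Groebner basis of the Jacobian ideal J(f) in C{s,t} is {s/2 + t^3, s^2, s*t}; counting standard monomials gives mu = 4. Corank 1: A-series; mu = 4 gives A_4.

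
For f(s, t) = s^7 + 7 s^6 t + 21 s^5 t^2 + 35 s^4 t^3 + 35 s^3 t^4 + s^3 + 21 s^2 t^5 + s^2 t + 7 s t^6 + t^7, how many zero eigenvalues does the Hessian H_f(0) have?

2

Hessian at 0 has rank 0.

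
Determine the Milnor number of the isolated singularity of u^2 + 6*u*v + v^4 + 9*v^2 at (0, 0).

3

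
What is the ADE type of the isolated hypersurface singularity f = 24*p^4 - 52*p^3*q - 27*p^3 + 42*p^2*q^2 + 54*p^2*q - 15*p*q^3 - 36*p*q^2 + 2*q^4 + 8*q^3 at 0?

The Hessian of f at 0 has rank 0. Corank 2; j^3 = -(3*p - 2*q)^3 is a perfect cube, so E-series; the 4-jet and mu = 7 give E_7.

E7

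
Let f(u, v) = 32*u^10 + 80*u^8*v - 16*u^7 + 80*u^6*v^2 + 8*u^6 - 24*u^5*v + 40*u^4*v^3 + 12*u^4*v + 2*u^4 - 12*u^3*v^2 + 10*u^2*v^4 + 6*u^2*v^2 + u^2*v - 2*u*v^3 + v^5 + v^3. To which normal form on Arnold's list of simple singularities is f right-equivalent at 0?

D_4

The Hessian of f at 0 has rank 0. Corank 2; j^3 = v*(u^2 + v^2) splits into three distinct lines over C (the quadratic factor has nonzero discriminant), so D_4.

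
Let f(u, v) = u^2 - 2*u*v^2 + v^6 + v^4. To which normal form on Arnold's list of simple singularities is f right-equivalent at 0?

The Hessian of f at 0 is [[2, 0], [0, 0]] with rank 1, so corank 1. A Groebner basis of the Jacobian ideal J(f) in C{u,v} is {u^3, u^2*v, -u + v^2}; counting standard monomials gives mu = 5. Corank 1: A-series; mu = 5 gives A_5.

A_5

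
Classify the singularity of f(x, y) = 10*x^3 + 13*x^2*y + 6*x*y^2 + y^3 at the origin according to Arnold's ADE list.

The Hessian of f at 0 is [[0, 0], [0, 0]] with rank 0, so corank 2. A Groebner basis of the Jacobian ideal J(f) in C{x,y} is {y^3, x^2 - 3*y^2/11, x*y + 6*y^2/11}; counting standard monomials gives mu = 4. Corank 2; j^3 = (2*x + y)*(5*x^2 + 4*x*y + y^2) splits into three distinct lines over C (the quadratic factor has nonzero discriminant), so D_4.

D_4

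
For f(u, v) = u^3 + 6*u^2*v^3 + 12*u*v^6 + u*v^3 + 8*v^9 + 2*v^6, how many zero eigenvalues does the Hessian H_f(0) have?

2

Hessian at 0 has rank 0.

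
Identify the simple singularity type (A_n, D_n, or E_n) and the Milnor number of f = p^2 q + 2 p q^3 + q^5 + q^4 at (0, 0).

Type D_{5}, Milnor number mu = 5.

The Hessian of f at 0 is [[0, 0], [0, 0]] with rank 0, so corank 2. A Groebner basis of the Jacobian ideal J(f) in C{p,q} is {p*q^2, p*q + q^3, p^2 - 4*p*q}; counting standard monomials gives mu = 5. Corank 2; j^3 = p^2*q has shape L^2 M (L != M), so D-series; mu = 5 gives D_5.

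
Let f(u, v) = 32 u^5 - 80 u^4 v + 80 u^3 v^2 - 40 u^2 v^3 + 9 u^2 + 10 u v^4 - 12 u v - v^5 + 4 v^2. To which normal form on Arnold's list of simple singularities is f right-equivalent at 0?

The Hessian of f at 0 is [[18, -12], [-12, 8]] with rank 1, so corank 1. A Groebner basis of the Jacobian ideal J(f) in C{u,v} is {v^4, u - 2*v/3}; counting standard monomials gives mu = 4. Corank 1: A-series; mu = 4 gives A_4.

A_4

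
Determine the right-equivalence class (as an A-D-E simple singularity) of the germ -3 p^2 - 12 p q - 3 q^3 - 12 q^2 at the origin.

The Hessian of f at 0 has rank 1. Corank 1: A-series; mu = 2 gives A_2.

A_2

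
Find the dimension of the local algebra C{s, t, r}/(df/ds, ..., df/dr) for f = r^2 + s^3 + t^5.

8

The Hessian of f at 0 has rank 1. Corank 2; j^3 = s^3 is a perfect cube, so E-series; the 5-jet and mu = 8 give E_8.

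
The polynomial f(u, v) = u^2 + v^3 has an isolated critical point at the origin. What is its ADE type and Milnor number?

Type A_{2}, Milnor number mu = 2.

The Hessian of f at 0 has rank 1. Corank 1: A-series; mu = 2 gives A_2.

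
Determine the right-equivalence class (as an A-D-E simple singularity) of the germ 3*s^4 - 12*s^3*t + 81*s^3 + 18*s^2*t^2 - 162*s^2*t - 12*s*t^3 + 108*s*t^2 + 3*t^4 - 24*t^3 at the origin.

The Hessian of f at 0 is [[0, 0], [0, 0]] with rank 0, so corank 2. A Groebner basis of the Jacobian ideal J(f) in C{s,t} is {t^4, s*t^2 - 7*t^3/9, s^2 - 4*s*t/3 + 4*t^2/9}; counting standard monomials gives mu = 6. Corank 2; j^3 = 3*(3*s - 2*t)^3 is a perfect cube, so E-series; the 4-jet and mu = 6 give E_6.

E6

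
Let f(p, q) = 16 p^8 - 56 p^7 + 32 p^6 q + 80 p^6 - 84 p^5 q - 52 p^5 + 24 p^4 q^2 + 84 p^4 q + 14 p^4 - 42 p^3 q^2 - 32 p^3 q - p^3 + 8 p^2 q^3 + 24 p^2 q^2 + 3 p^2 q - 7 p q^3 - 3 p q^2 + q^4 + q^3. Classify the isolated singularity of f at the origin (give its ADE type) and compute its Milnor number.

Type E7, Milnor number mu = 7.

The Hessian of f at 0 has rank 0. Corank 2; j^3 = -(p - q)^3 is a perfect cube, so E-series; the 4-jet and mu = 7 give E_7.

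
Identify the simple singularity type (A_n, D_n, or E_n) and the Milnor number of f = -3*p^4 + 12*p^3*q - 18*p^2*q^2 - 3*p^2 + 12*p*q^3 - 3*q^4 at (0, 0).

The Hessian of f at 0 has rank 1. Corank 1: A-series; mu = 3 gives A_3.

Type A3, Milnor number mu = 3.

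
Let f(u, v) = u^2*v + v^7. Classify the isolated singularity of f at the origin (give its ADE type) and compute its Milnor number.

Type D8, Milnor number mu = 8.

The Hessian of f at 0 has rank 0. Corank 2; j^3 = u^2*v has shape L^2 M (L != M), so D-series; mu = 8 gives D_8.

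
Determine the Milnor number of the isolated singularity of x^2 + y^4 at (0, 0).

3

The Hessian of f at 0 has rank 1. Corank 1: A-series; mu = 3 gives A_3.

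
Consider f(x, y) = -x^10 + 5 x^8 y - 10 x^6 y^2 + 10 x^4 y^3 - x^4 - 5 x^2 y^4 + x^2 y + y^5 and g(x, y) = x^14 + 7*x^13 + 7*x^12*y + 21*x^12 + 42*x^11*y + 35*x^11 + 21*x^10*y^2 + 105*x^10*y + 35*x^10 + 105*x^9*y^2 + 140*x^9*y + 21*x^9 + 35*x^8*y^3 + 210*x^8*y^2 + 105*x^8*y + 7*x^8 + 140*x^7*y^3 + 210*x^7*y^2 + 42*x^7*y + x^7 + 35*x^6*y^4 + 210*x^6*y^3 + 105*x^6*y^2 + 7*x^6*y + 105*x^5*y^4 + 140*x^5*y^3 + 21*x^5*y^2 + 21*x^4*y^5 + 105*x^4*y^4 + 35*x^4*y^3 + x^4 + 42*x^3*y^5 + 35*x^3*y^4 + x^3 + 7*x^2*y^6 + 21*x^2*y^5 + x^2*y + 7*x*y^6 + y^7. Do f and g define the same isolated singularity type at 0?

The Hessian of f at 0 has rank 0. Corank 2; j^3 = x^2*y has shape L^2 M (L != M), so D-series; mu = 6 gives D_6. The Hessian of g at 0 has rank 0. Corank 2; j^3 = x^2*(x + y) has shape L^2 M (L != M), so D-series; mu = 8 gives D_8. f is D_6 but g is D_8, hence not right-equivalent.

No.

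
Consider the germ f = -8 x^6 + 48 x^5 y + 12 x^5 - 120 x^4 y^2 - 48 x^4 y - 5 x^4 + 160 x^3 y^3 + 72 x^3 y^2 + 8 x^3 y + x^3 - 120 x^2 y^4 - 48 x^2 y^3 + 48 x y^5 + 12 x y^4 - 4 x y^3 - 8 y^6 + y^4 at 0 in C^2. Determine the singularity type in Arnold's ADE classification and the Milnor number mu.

Type E_6, Milnor number mu = 6.

The Hessian of f at 0 has rank 0. Corank 2; j^3 = x^3 is a perfect cube, so E-series; the 4-jet and mu = 6 give E_6.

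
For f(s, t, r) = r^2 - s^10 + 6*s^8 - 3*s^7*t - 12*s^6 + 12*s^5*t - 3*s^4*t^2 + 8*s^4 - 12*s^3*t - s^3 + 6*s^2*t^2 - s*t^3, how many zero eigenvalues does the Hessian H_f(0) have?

2

Hessian at 0 has rank 1.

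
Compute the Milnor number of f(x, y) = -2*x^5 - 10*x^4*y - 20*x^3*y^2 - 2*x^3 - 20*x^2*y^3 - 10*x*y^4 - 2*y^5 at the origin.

The Hessian of f at 0 has rank 0. Corank 2; j^3 = -2*x^3 is a perfect cube, so E-series; the 5-jet and mu = 8 give E_8.

8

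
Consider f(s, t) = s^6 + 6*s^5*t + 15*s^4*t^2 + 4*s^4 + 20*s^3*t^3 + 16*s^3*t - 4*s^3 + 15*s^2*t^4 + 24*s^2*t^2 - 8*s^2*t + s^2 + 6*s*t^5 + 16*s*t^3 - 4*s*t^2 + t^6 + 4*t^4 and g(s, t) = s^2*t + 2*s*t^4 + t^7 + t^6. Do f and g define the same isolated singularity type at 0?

The Hessian of f at 0 has rank 1. Corank 1: A-series; mu = 5 gives A_5. The Hessian of g at 0 has rank 0. Corank 2; j^3 = s^2*t has shape L^2 M (L != M), so D-series; mu = 7 gives D_7. f is A_5 but g is D_7, hence not right-equivalent.

No.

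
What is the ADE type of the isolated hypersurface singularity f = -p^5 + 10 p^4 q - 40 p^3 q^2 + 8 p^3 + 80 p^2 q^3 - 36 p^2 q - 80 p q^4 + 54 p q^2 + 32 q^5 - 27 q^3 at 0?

E8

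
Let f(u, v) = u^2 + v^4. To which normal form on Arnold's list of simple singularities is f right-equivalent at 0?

A_{3}

The Hessian of f at 0 is [[2, 0], [0, 0]] with rank 1, so corank 1. A Groebner basis of the Jacobian ideal J(f) in C{u,v} is {v^3, u}; counting standard monomials gives mu = 3. Corank 1: A-series; mu = 3 gives A_3.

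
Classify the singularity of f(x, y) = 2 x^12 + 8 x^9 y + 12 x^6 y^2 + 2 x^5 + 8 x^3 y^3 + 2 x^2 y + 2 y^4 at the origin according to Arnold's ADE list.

The Hessian of f at 0 has rank 0. Corank 2; j^3 = 2*x^2*y has shape L^2 M (L != M), so D-series; mu = 5 gives D_5.

D_{5}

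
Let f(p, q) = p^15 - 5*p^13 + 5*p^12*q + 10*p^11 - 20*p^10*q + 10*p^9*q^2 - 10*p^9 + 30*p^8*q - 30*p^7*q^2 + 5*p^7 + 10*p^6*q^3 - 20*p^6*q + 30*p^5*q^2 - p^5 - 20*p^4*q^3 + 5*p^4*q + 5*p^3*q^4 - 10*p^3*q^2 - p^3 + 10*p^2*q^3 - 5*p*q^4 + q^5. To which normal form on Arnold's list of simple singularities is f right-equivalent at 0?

The Hessian of f at 0 has rank 0. Corank 2; j^3 = -p^3 is a perfect cube, so E-series; the 5-jet and mu = 8 give E_8.

E8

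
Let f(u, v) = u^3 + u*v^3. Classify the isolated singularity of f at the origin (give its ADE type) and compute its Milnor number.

The Hessian of f at 0 is [[0, 0], [0, 0]] with rank 0, so corank 2. A Groebner basis of the Jacobian ideal J(f) in C{u,v} is {u^3, u*v^2, 3*u^2 + v^3}; counting standard monomials gives mu = 7. Corank 2; j^3 = u^3 is a perfect cube, so E-series; the 4-jet and mu = 7 give E_7.

Type E_{7}, Milnor number mu = 7.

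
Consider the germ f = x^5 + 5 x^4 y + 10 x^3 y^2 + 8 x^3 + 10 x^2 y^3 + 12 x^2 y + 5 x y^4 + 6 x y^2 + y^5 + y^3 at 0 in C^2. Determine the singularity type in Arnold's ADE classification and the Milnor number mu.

Type E_8, Milnor number mu = 8.

The Hessian of f at 0 has rank 0. Corank 2; j^3 = (2*x + y)^3 is a perfect cube, so E-series; the 5-jet and mu = 8 give E_8.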